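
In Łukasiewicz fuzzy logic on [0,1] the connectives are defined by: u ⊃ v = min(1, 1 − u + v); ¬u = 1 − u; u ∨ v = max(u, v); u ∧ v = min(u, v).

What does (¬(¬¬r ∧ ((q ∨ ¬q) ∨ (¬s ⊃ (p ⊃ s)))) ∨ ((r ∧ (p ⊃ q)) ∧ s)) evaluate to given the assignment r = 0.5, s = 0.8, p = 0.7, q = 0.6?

0.50

¬r: Łukasiewicz ¬ gives 1 − 0.5 = 0.5
¬¬r: Łukasiewicz ¬ gives 1 − 0.5 = 0.5
¬q: Łukasiewicz ¬ gives 1 − 0.6 = 0.4
(q ∨ ¬q) = max(0.6, 0.4) = 0.6
¬s: Łukasiewicz ¬ gives 1 − 0.8 = 0.2
(p ⊃ s): min(1, 1 − 0.7 + 0.8) = 1
(¬s ⊃ (p ⊃ s)): min(1, 1 − 0.2 + 1) = 1
((q ∨ ¬q) ∨ (¬s ⊃ (p ⊃ s))) = max(0.6, 1) = 1
(¬¬r ∧ ((q ∨ ¬q) ∨ (¬s ⊃ (p ⊃ s)))) = min(0.5, 1) = 0.5
¬(¬¬r ∧ ((q ∨ ¬q) ∨ (¬s ⊃ (p ⊃ s)))): Łukasiewicz ¬ gives 1 − 0.5 = 0.5
(p ⊃ q): min(1, 1 − 0.7 + 0.6) = 0.9
(r ∧ (p ⊃ q)) = min(0.5, 0.9) = 0.5
((r ∧ (p ⊃ q)) ∧ s) = min(0.5, 0.8) = 0.5
(¬(¬¬r ∧ ((q ∨ ¬q) ∨ (¬s ⊃ (p ⊃ s)))) ∨ ((r ∧ (p ⊃ q)) ∧ s)) = max(0.5, 0.5) = 0.5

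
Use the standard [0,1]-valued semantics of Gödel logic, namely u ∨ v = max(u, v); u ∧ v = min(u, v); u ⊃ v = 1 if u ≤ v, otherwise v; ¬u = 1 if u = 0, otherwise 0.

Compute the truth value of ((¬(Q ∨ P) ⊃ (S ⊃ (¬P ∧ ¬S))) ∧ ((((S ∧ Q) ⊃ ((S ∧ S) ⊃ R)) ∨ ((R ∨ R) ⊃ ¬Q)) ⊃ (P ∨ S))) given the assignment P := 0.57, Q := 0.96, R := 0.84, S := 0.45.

0.57

(Q ∨ P) = max(0.96, 0.57) = 0.96
¬(Q ∨ P): Gödel ¬ of 0.96 = 0 (operand ≠ 0)
¬P: Gödel ¬ of 0.57 = 0 (operand ≠ 0)
¬S: Gödel ¬ of 0.45 = 0 (operand ≠ 0)
(¬P ∧ ¬S) = min(0, 0) = 0
(S ⊃ (¬P ∧ ¬S)): 0.45 > 0, so result = 0
(¬(Q ∨ P) ⊃ (S ⊃ (¬P ∧ ¬S))): 0 ≤ 0, so result = 1
(S ∧ Q) = min(0.45, 0.96) = 0.45
(S ∧ S) = min(0.45, 0.45) = 0.45
((S ∧ S) ⊃ R): 0.45 ≤ 0.84, so result = 1
((S ∧ Q) ⊃ ((S ∧ S) ⊃ R)): 0.45 ≤ 1, so result = 1
(R ∨ R) = max(0.84, 0.84) = 0.84
¬Q: Gödel ¬ of 0.96 = 0 (operand ≠ 0)
((R ∨ R) ⊃ ¬Q): 0.84 > 0, so result = 0
(((S ∧ Q) ⊃ ((S ∧ S) ⊃ R)) ∨ ((R ∨ R) ⊃ ¬Q)) = max(1, 0) = 1
(P ∨ S) = max(0.57, 0.45) = 0.57
((((S ∧ Q) ⊃ ((S ∧ S) ⊃ R)) ∨ ((R ∨ R) ⊃ ¬Q)) ⊃ (P ∨ S)): 1 > 0.57, so result = 0.57
((¬(Q ∨ P) ⊃ (S ⊃ (¬P ∧ ¬S))) ∧ ((((S ∧ Q) ⊃ ((S ∧ S) ⊃ R)) ∨ ((R ∨ R) ⊃ ¬Q)) ⊃ (P ∨ S))) = min(1, 0.57) = 0.57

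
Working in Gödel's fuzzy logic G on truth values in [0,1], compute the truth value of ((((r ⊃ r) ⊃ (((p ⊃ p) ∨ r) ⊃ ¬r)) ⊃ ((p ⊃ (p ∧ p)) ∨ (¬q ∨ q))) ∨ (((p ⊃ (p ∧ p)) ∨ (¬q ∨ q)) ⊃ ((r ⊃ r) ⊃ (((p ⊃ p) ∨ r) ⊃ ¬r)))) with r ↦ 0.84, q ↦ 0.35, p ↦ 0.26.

(r ⊃ r): 0.84 ≤ 0.84, so result = 1
(p ⊃ p): 0.26 ≤ 0.26, so result = 1
((p ⊃ p) ∨ r) = max(1, 0.84) = 1
¬r: Gödel ¬ of 0.84 = 0 (operand ≠ 0)
(((p ⊃ p) ∨ r) ⊃ ¬r): 1 > 0, so result = 0
((r ⊃ r) ⊃ (((p ⊃ p) ∨ r) ⊃ ¬r)): 1 > 0, so result = 0
(p ∧ p) = min(0.26, 0.26) = 0.26
(p ⊃ (p ∧ p)): 0.26 ≤ 0.26, so result = 1
¬q: Gödel ¬ of 0.35 = 0 (operand ≠ 0)
(¬q ∨ q) = max(0, 0.35) = 0.35
((p ⊃ (p ∧ p)) ∨ (¬q ∨ q)) = max(1, 0.35) = 1
(((r ⊃ r) ⊃ (((p ⊃ p) ∨ r) ⊃ ¬r)) ⊃ ((p ⊃ (p ∧ p)) ∨ (¬q ∨ q))): 0 ≤ 1, so result = 1
(p ∧ p) = min(0.26, 0.26) = 0.26
(p ⊃ (p ∧ p)): 0.26 ≤ 0.26, so result = 1
¬q: Gödel ¬ of 0.35 = 0 (operand ≠ 0)
(¬q ∨ q) = max(0, 0.35) = 0.35
((p ⊃ (p ∧ p)) ∨ (¬q ∨ q)) = max(1, 0.35) = 1
(r ⊃ r): 0.84 ≤ 0.84, so result = 1
(p ⊃ p): 0.26 ≤ 0.26, so result = 1
((p ⊃ p) ∨ r) = max(1, 0.84) = 1
¬r: Gödel ¬ of 0.84 = 0 (operand ≠ 0)
(((p ⊃ p) ∨ r) ⊃ ¬r): 1 > 0, so result = 0
((r ⊃ r) ⊃ (((p ⊃ p) ∨ r) ⊃ ¬r)): 1 > 0, so result = 0
(((p ⊃ (p ∧ p)) ∨ (¬q ∨ q)) ⊃ ((r ⊃ r) ⊃ (((p ⊃ p) ∨ r) ⊃ ¬r))): 1 > 0, so result = 0
((((r ⊃ r) ⊃ (((p ⊃ p) ∨ r) ⊃ ¬r)) ⊃ ((p ⊃ (p ∧ p)) ∨ (¬q ∨ q))) ∨ (((p ⊃ (p ∧ p)) ∨ (¬q ∨ q)) ⊃ ((r ⊃ r) ⊃ (((p ⊃ p) ∨ r) ⊃ ¬r)))) = max(1, 0) = 1

1.00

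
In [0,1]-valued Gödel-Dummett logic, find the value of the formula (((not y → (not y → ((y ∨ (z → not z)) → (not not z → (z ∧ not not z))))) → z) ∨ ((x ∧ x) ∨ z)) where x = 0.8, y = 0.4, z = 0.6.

not y: Gödel ¬ of 0.4 = 0 (operand ≠ 0)
not y: Gödel ¬ of 0.4 = 0 (operand ≠ 0)
not z: Gödel ¬ of 0.6 = 0 (operand ≠ 0)
(z → not z): 0.6 > 0, so result = 0
(y ∨ (z → not z)) = max(0.4, 0) = 0.4
not z: Gödel ¬ of 0.6 = 0 (operand ≠ 0)
not not z: Gödel ¬ of 0 = 1 (operand is 0)
not z: Gödel ¬ of 0.6 = 0 (operand ≠ 0)
not not z: Gödel ¬ of 0 = 1 (operand is 0)
(z ∧ not not z) = min(0.6, 1) = 0.6
(not not z → (z ∧ not not z)): 1 > 0.6, so result = 0.6
((y ∨ (z → not z)) → (not not z → (z ∧ not not z))): 0.4 ≤ 0.6, so result = 1
(not y → ((y ∨ (z → not z)) → (not not z → (z ∧ not not z)))): 0 ≤ 1, so result = 1
(not y → (not y → ((y ∨ (z → not z)) → (not not z → (z ∧ not not z))))): 0 ≤ 1, so result = 1
((not y → (not y → ((y ∨ (z → not z)) → (not not z → (z ∧ not not z))))) → z): 1 > 0.6, so result = 0.6
(x ∧ x) = min(0.8, 0.8) = 0.8
((x ∧ x) ∨ z) = max(0.8, 0.6) = 0.8
(((not y → (not y → ((y ∨ (z → not z)) → (not not z → (z ∧ not not z))))) → z) ∨ ((x ∧ x) ∨ z)) = max(0.6, 0.8) = 0.8

0.80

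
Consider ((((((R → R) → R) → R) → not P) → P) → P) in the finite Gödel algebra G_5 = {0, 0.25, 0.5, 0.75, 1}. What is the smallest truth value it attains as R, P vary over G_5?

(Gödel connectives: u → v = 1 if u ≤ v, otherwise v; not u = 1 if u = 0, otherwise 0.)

0.25

The minimum is attained at R = 0, P = 0.25:
  (R → R): 0 ≤ 0, so result = 1
  ((R → R) → R): 1 > 0, so result = 0
  (((R → R) → R) → R): 0 ≤ 0, so result = 1
  not P: Gödel ¬ of 0.25 = 0 (operand ≠ 0)
  ((((R → R) → R) → R) → not P): 1 > 0, so result = 0
  (((((R → R) → R) → R) → not P) → P): 0 ≤ 0.25, so result = 1
  ((((((R → R) → R) → R) → not P) → P) → P): 1 > 0.25, so result = 0.25
Checking all 25 assignments confirms none give a value below 0.25.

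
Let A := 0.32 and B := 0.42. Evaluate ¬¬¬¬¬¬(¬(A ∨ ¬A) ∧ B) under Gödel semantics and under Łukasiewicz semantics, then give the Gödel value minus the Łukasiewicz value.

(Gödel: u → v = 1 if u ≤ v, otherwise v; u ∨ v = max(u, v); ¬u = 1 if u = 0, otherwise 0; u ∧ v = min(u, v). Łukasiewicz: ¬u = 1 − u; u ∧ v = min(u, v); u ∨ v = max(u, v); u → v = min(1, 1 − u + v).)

Gödel evaluation:
  ¬A: Gödel ¬ of 0.32 = 0 (operand ≠ 0)
  (A ∨ ¬A) = max(0.32, 0) = 0.32
  ¬(A ∨ ¬A): Gödel ¬ of 0.32 = 0 (operand ≠ 0)
  (¬(A ∨ ¬A) ∧ B) = min(0, 0.42) = 0
  ¬(¬(A ∨ ¬A) ∧ B): Gödel ¬ of 0 = 1 (operand is 0)
  ¬¬(¬(A ∨ ¬A) ∧ B): Gödel ¬ of 1 = 0 (operand ≠ 0)
  ¬¬¬(¬(A ∨ ¬A) ∧ B): Gödel ¬ of 0 = 1 (operand is 0)
  ¬¬¬¬(¬(A ∨ ¬A) ∧ B): Gödel ¬ of 1 = 0 (operand ≠ 0)
  ¬¬¬¬¬(¬(A ∨ ¬A) ∧ B): Gödel ¬ of 0 = 1 (operand is 0)
  ¬¬¬¬¬¬(¬(A ∨ ¬A) ∧ B): Gödel ¬ of 1 = 0 (operand ≠ 0)
  Gödel value = 0
Łukasiewicz evaluation:
  ¬A: Łukasiewicz ¬ gives 1 − 0.32 = 0.68
  (A ∨ ¬A) = max(0.32, 0.68) = 0.68
  ¬(A ∨ ¬A): Łukasiewicz ¬ gives 1 − 0.68 = 0.32
  (¬(A ∨ ¬A) ∧ B) = min(0.32, 0.42) = 0.32
  ¬(¬(A ∨ ¬A) ∧ B): Łukasiewicz ¬ gives 1 − 0.32 = 0.68
  ¬¬(¬(A ∨ ¬A) ∧ B): Łukasiewicz ¬ gives 1 − 0.68 = 0.32
  ¬¬¬(¬(A ∨ ¬A) ∧ B): Łukasiewicz ¬ gives 1 − 0.32 = 0.68
  ¬¬¬¬(¬(A ∨ ¬A) ∧ B): Łukasiewicz ¬ gives 1 − 0.68 = 0.32
  ¬¬¬¬¬(¬(A ∨ ¬A) ∧ B): Łukasiewicz ¬ gives 1 − 0.32 = 0.68
  ¬¬¬¬¬¬(¬(A ∨ ¬A) ∧ B): Łukasiewicz ¬ gives 1 − 0.68 = 0.32
  Łukasiewicz value = 0.32
Difference: 0 − 0.32 = -0.32

-0.32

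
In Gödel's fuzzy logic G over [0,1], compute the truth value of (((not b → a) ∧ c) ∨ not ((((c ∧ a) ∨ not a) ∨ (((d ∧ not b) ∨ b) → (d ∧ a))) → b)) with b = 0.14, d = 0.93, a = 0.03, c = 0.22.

0.22

not b: Gödel ¬ of 0.14 = 0 (operand ≠ 0)
(not b → a): 0 ≤ 0.03, so result = 1
((not b → a) ∧ c) = min(1, 0.22) = 0.22
(c ∧ a) = min(0.22, 0.03) = 0.03
not a: Gödel ¬ of 0.03 = 0 (operand ≠ 0)
((c ∧ a) ∨ not a) = max(0.03, 0) = 0.03
not b: Gödel ¬ of 0.14 = 0 (operand ≠ 0)
(d ∧ not b) = min(0.93, 0) = 0
((d ∧ not b) ∨ b) = max(0, 0.14) = 0.14
(d ∧ a) = min(0.93, 0.03) = 0.03
(((d ∧ not b) ∨ b) → (d ∧ a)): 0.14 > 0.03, so result = 0.03
(((c ∧ a) ∨ not a) ∨ (((d ∧ not b) ∨ b) → (d ∧ a))) = max(0.03, 0.03) = 0.03
((((c ∧ a) ∨ not a) ∨ (((d ∧ not b) ∨ b) → (d ∧ a))) → b): 0.03 ≤ 0.14, so result = 1
not ((((c ∧ a) ∨ not a) ∨ (((d ∧ not b) ∨ b) → (d ∧ a))) → b): Gödel ¬ of 1 = 0 (operand ≠ 0)
(((not b → a) ∧ c) ∨ not ((((c ∧ a) ∨ not a) ∨ (((d ∧ not b) ∨ b) → (d ∧ a))) → b)) = max(0.22, 0) = 0.22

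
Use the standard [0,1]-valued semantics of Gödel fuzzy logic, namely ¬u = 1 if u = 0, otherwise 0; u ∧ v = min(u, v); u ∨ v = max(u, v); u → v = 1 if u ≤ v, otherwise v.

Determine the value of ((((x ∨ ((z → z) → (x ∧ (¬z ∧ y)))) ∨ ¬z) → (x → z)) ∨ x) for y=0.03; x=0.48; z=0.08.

(z → z): 0.08 ≤ 0.08, so result = 1
¬z: Gödel ¬ of 0.08 = 0 (operand ≠ 0)
(¬z ∧ y) = min(0, 0.03) = 0
(x ∧ (¬z ∧ y)) = min(0.48, 0) = 0
((z → z) → (x ∧ (¬z ∧ y))): 1 > 0, so result = 0
(x ∨ ((z → z) → (x ∧ (¬z ∧ y)))) = max(0.48, 0) = 0.48
¬z: Gödel ¬ of 0.08 = 0 (operand ≠ 0)
((x ∨ ((z → z) → (x ∧ (¬z ∧ y)))) ∨ ¬z) = max(0.48, 0) = 0.48
(x → z): 0.48 > 0.08, so result = 0.08
(((x ∨ ((z → z) → (x ∧ (¬z ∧ y)))) ∨ ¬z) → (x → z)): 0.48 > 0.08, so result = 0.08
((((x ∨ ((z → z) → (x ∧ (¬z ∧ y)))) ∨ ¬z) → (x → z)) ∨ x) = max(0.08, 0.48) = 0.48

0.48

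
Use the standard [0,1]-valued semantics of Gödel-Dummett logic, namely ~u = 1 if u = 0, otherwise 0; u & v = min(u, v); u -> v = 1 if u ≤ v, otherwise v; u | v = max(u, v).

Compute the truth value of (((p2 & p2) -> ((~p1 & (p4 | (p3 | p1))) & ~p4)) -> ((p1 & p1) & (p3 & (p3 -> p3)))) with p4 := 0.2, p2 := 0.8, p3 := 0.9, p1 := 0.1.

1.00

(p2 & p2) = min(0.8, 0.8) = 0.8
~p1: Gödel ¬ of 0.1 = 0 (operand ≠ 0)
(p3 | p1) = max(0.9, 0.1) = 0.9
(p4 | (p3 | p1)) = max(0.2, 0.9) = 0.9
(~p1 & (p4 | (p3 | p1))) = min(0, 0.9) = 0
~p4: Gödel ¬ of 0.2 = 0 (operand ≠ 0)
((~p1 & (p4 | (p3 | p1))) & ~p4) = min(0, 0) = 0
((p2 & p2) -> ((~p1 & (p4 | (p3 | p1))) & ~p4)): 0.8 > 0, so result = 0
(p1 & p1) = min(0.1, 0.1) = 0.1
(p3 -> p3): 0.9 ≤ 0.9, so result = 1
(p3 & (p3 -> p3)) = min(0.9, 1) = 0.9
((p1 & p1) & (p3 & (p3 -> p3))) = min(0.1, 0.9) = 0.1
(((p2 & p2) -> ((~p1 & (p4 | (p3 | p1))) & ~p4)) -> ((p1 & p1) & (p3 & (p3 -> p3)))): 0 ≤ 0.1, so result = 1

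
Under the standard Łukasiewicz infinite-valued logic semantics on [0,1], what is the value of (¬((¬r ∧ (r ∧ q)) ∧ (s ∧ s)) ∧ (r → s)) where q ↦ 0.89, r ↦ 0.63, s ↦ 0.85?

¬r: Łukasiewicz ¬ gives 1 − 0.63 = 0.37
(r ∧ q) = min(0.63, 0.89) = 0.63
(¬r ∧ (r ∧ q)) = min(0.37, 0.63) = 0.37
(s ∧ s) = min(0.85, 0.85) = 0.85
((¬r ∧ (r ∧ q)) ∧ (s ∧ s)) = min(0.37, 0.85) = 0.37
¬((¬r ∧ (r ∧ q)) ∧ (s ∧ s)): Łukasiewicz ¬ gives 1 − 0.37 = 0.63
(r → s): min(1, 1 − 0.63 + 0.85) = 1
(¬((¬r ∧ (r ∧ q)) ∧ (s ∧ s)) ∧ (r → s)) = min(0.63, 1) = 0.63

0.63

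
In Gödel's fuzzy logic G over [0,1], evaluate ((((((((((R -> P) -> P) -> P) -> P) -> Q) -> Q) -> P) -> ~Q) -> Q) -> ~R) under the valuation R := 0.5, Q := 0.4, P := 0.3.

0.00

(R -> P): 0.5 > 0.3, so result = 0.3
((R -> P) -> P): 0.3 ≤ 0.3, so result = 1
(((R -> P) -> P) -> P): 1 > 0.3, so result = 0.3
((((R -> P) -> P) -> P) -> P): 0.3 ≤ 0.3, so result = 1
(((((R -> P) -> P) -> P) -> P) -> Q): 1 > 0.4, so result = 0.4
((((((R -> P) -> P) -> P) -> P) -> Q) -> Q): 0.4 ≤ 0.4, so result = 1
(((((((R -> P) -> P) -> P) -> P) -> Q) -> Q) -> P): 1 > 0.3, so result = 0.3
~Q: Gödel ¬ of 0.4 = 0 (operand ≠ 0)
((((((((R -> P) -> P) -> P) -> P) -> Q) -> Q) -> P) -> ~Q): 0.3 > 0, so result = 0
(((((((((R -> P) -> P) -> P) -> P) -> Q) -> Q) -> P) -> ~Q) -> Q): 0 ≤ 0.4, so result = 1
~R: Gödel ¬ of 0.5 = 0 (operand ≠ 0)
((((((((((R -> P) -> P) -> P) -> P) -> Q) -> Q) -> P) -> ~Q) -> Q) -> ~R): 1 > 0, so result = 0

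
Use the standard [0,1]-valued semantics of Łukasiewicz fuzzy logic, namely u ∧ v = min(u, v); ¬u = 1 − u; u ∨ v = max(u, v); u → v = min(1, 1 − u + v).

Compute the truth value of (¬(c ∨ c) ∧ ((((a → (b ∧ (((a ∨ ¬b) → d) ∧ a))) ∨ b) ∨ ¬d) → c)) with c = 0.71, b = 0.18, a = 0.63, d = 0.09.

(c ∨ c) = max(0.71, 0.71) = 0.71
¬(c ∨ c): Łukasiewicz ¬ gives 1 − 0.71 = 0.29
¬b: Łukasiewicz ¬ gives 1 − 0.18 = 0.82
(a ∨ ¬b) = max(0.63, 0.82) = 0.82
((a ∨ ¬b) → d): min(1, 1 − 0.82 + 0.09) = 0.27
(((a ∨ ¬b) → d) ∧ a) = min(0.27, 0.63) = 0.27
(b ∧ (((a ∨ ¬b) → d) ∧ a)) = min(0.18, 0.27) = 0.18
(a → (b ∧ (((a ∨ ¬b) → d) ∧ a))): min(1, 1 − 0.63 + 0.18) = 0.55
((a → (b ∧ (((a ∨ ¬b) → d) ∧ a))) ∨ b) = max(0.55, 0.18) = 0.55
¬d: Łukasiewicz ¬ gives 1 − 0.09 = 0.91
(((a → (b ∧ (((a ∨ ¬b) → d) ∧ a))) ∨ b) ∨ ¬d) = max(0.55, 0.91) = 0.91
((((a → (b ∧ (((a ∨ ¬b) → d) ∧ a))) ∨ b) ∨ ¬d) → c): min(1, 1 − 0.91 + 0.71) = 0.8
(¬(c ∨ c) ∧ ((((a → (b ∧ (((a ∨ ¬b) → d) ∧ a))) ∨ b) ∨ ¬d) → c)) = min(0.29, 0.8) = 0.29

0.29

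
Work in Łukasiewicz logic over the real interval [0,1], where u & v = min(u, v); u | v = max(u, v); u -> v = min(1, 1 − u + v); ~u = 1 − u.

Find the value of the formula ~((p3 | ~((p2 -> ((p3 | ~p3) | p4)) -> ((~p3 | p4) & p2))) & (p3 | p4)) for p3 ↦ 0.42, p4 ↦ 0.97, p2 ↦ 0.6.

~p3: Łukasiewicz ¬ gives 1 − 0.42 = 0.58
(p3 | ~p3) = max(0.42, 0.58) = 0.58
((p3 | ~p3) | p4) = max(0.58, 0.97) = 0.97
(p2 -> ((p3 | ~p3) | p4)): min(1, 1 − 0.6 + 0.97) = 1
~p3: Łukasiewicz ¬ gives 1 − 0.42 = 0.58
(~p3 | p4) = max(0.58, 0.97) = 0.97
((~p3 | p4) & p2) = min(0.97, 0.6) = 0.6
((p2 -> ((p3 | ~p3) | p4)) -> ((~p3 | p4) & p2)): min(1, 1 − 1 + 0.6) = 0.6
~((p2 -> ((p3 | ~p3) | p4)) -> ((~p3 | p4) & p2)): Łukasiewicz ¬ gives 1 − 0.6 = 0.4
(p3 | ~((p2 -> ((p3 | ~p3) | p4)) -> ((~p3 | p4) & p2))) = max(0.42, 0.4) = 0.42
(p3 | p4) = max(0.42, 0.97) = 0.97
((p3 | ~((p2 -> ((p3 | ~p3) | p4)) -> ((~p3 | p4) & p2))) & (p3 | p4)) = min(0.42, 0.97) = 0.42
~((p3 | ~((p2 -> ((p3 | ~p3) | p4)) -> ((~p3 | p4) & p2))) & (p3 | p4)): Łukasiewicz ¬ gives 1 − 0.42 = 0.58

0.58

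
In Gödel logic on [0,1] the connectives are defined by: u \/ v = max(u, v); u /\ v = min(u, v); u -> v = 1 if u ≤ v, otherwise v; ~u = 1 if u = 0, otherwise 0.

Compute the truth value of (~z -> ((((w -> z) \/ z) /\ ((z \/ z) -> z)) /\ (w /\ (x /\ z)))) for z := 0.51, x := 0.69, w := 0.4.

~z: Gödel ¬ of 0.51 = 0 (operand ≠ 0)
(w -> z): 0.4 ≤ 0.51, so result = 1
((w -> z) \/ z) = max(1, 0.51) = 1
(z \/ z) = max(0.51, 0.51) = 0.51
((z \/ z) -> z): 0.51 ≤ 0.51, so result = 1
(((w -> z) \/ z) /\ ((z \/ z) -> z)) = min(1, 1) = 1
(x /\ z) = min(0.69, 0.51) = 0.51
(w /\ (x /\ z)) = min(0.4, 0.51) = 0.4
((((w -> z) \/ z) /\ ((z \/ z) -> z)) /\ (w /\ (x /\ z))) = min(1, 0.4) = 0.4
(~z -> ((((w -> z) \/ z) /\ ((z \/ z) -> z)) /\ (w /\ (x /\ z)))): 0 ≤ 0.4, so result = 1

1.00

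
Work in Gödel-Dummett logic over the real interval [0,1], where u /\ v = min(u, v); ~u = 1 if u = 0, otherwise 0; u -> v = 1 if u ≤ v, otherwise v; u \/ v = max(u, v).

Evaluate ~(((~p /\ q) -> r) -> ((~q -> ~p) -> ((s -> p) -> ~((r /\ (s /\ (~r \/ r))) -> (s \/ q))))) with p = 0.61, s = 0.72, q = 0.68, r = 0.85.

~p: Gödel ¬ of 0.61 = 0 (operand ≠ 0)
(~p /\ q) = min(0, 0.68) = 0
((~p /\ q) -> r): 0 ≤ 0.85, so result = 1
~q: Gödel ¬ of 0.68 = 0 (operand ≠ 0)
~p: Gödel ¬ of 0.61 = 0 (operand ≠ 0)
(~q -> ~p): 0 ≤ 0, so result = 1
(s -> p): 0.72 > 0.61, so result = 0.61
~r: Gödel ¬ of 0.85 = 0 (operand ≠ 0)
(~r \/ r) = max(0, 0.85) = 0.85
(s /\ (~r \/ r)) = min(0.72, 0.85) = 0.72
(r /\ (s /\ (~r \/ r))) = min(0.85, 0.72) = 0.72
(s \/ q) = max(0.72, 0.68) = 0.72
((r /\ (s /\ (~r \/ r))) -> (s \/ q)): 0.72 ≤ 0.72, so result = 1
~((r /\ (s /\ (~r \/ r))) -> (s \/ q)): Gödel ¬ of 1 = 0 (operand ≠ 0)
((s -> p) -> ~((r /\ (s /\ (~r \/ r))) -> (s \/ q))): 0.61 > 0, so result = 0
((~q -> ~p) -> ((s -> p) -> ~((r /\ (s /\ (~r \/ r))) -> (s \/ q)))): 1 > 0, so result = 0
(((~p /\ q) -> r) -> ((~q -> ~p) -> ((s -> p) -> ~((r /\ (s /\ (~r \/ r))) -> (s \/ q))))): 1 > 0, so result = 0
~(((~p /\ q) -> r) -> ((~q -> ~p) -> ((s -> p) -> ~((r /\ (s /\ (~r \/ r))) -> (s \/ q))))): Gödel ¬ of 0 = 1 (operand is 0)

1.00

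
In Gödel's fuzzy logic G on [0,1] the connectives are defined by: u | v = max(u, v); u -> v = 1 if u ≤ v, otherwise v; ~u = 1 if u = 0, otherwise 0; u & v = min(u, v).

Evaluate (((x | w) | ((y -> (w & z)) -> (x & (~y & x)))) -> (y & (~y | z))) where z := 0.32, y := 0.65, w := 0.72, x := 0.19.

(x | w) = max(0.19, 0.72) = 0.72
(w & z) = min(0.72, 0.32) = 0.32
(y -> (w & z)): 0.65 > 0.32, so result = 0.32
~y: Gödel ¬ of 0.65 = 0 (operand ≠ 0)
(~y & x) = min(0, 0.19) = 0
(x & (~y & x)) = min(0.19, 0) = 0
((y -> (w & z)) -> (x & (~y & x))): 0.32 > 0, so result = 0
((x | w) | ((y -> (w & z)) -> (x & (~y & x)))) = max(0.72, 0) = 0.72
~y: Gödel ¬ of 0.65 = 0 (operand ≠ 0)
(~y | z) = max(0, 0.32) = 0.32
(y & (~y | z)) = min(0.65, 0.32) = 0.32
(((x | w) | ((y -> (w & z)) -> (x & (~y & x)))) -> (y & (~y | z))): 0.72 > 0.32, so result = 0.32

0.32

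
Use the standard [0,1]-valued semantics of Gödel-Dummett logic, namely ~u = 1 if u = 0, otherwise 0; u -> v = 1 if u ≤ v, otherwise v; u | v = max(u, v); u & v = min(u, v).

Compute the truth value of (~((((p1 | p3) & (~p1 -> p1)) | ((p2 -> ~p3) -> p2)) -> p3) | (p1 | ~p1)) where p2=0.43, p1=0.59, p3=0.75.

0.59

(p1 | p3) = max(0.59, 0.75) = 0.75
~p1: Gödel ¬ of 0.59 = 0 (operand ≠ 0)
(~p1 -> p1): 0 ≤ 0.59, so result = 1
((p1 | p3) & (~p1 -> p1)) = min(0.75, 1) = 0.75
~p3: Gödel ¬ of 0.75 = 0 (operand ≠ 0)
(p2 -> ~p3): 0.43 > 0, so result = 0
((p2 -> ~p3) -> p2): 0 ≤ 0.43, so result = 1
(((p1 | p3) & (~p1 -> p1)) | ((p2 -> ~p3) -> p2)) = max(0.75, 1) = 1
((((p1 | p3) & (~p1 -> p1)) | ((p2 -> ~p3) -> p2)) -> p3): 1 > 0.75, so result = 0.75
~((((p1 | p3) & (~p1 -> p1)) | ((p2 -> ~p3) -> p2)) -> p3): Gödel ¬ of 0.75 = 0 (operand ≠ 0)
~p1: Gödel ¬ of 0.59 = 0 (operand ≠ 0)
(p1 | ~p1) = max(0.59, 0) = 0.59
(~((((p1 | p3) & (~p1 -> p1)) | ((p2 -> ~p3) -> p2)) -> p3) | (p1 | ~p1)) = max(0, 0.59) = 0.59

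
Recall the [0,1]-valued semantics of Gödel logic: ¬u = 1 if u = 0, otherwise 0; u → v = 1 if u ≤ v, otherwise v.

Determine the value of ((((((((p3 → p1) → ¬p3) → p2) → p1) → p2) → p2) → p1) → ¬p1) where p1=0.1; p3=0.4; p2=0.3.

(p3 → p1): 0.4 > 0.1, so result = 0.1
¬p3: Gödel ¬ of 0.4 = 0 (operand ≠ 0)
((p3 → p1) → ¬p3): 0.1 > 0, so result = 0
(((p3 → p1) → ¬p3) → p2): 0 ≤ 0.3, so result = 1
((((p3 → p1) → ¬p3) → p2) → p1): 1 > 0.1, so result = 0.1
(((((p3 → p1) → ¬p3) → p2) → p1) → p2): 0.1 ≤ 0.3, so result = 1
((((((p3 → p1) → ¬p3) → p2) → p1) → p2) → p2): 1 > 0.3, so result = 0.3
(((((((p3 → p1) → ¬p3) → p2) → p1) → p2) → p2) → p1): 0.3 > 0.1, so result = 0.1
¬p1: Gödel ¬ of 0.1 = 0 (operand ≠ 0)
((((((((p3 → p1) → ¬p3) → p2) → p1) → p2) → p2) → p1) → ¬p1): 0.1 > 0, so result = 0

0.00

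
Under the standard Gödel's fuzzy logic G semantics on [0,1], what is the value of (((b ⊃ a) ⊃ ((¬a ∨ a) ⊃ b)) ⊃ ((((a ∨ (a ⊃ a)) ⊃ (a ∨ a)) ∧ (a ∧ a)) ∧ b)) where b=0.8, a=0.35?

0.35

(b ⊃ a): 0.8 > 0.35, so result = 0.35
¬a: Gödel ¬ of 0.35 = 0 (operand ≠ 0)
(¬a ∨ a) = max(0, 0.35) = 0.35
((¬a ∨ a) ⊃ b): 0.35 ≤ 0.8, so result = 1
((b ⊃ a) ⊃ ((¬a ∨ a) ⊃ b)): 0.35 ≤ 1, so result = 1
(a ⊃ a): 0.35 ≤ 0.35, so result = 1
(a ∨ (a ⊃ a)) = max(0.35, 1) = 1
(a ∨ a) = max(0.35, 0.35) = 0.35
((a ∨ (a ⊃ a)) ⊃ (a ∨ a)): 1 > 0.35, so result = 0.35
(a ∧ a) = min(0.35, 0.35) = 0.35
(((a ∨ (a ⊃ a)) ⊃ (a ∨ a)) ∧ (a ∧ a)) = min(0.35, 0.35) = 0.35
((((a ∨ (a ⊃ a)) ⊃ (a ∨ a)) ∧ (a ∧ a)) ∧ b) = min(0.35, 0.8) = 0.35
(((b ⊃ a) ⊃ ((¬a ∨ a) ⊃ b)) ⊃ ((((a ∨ (a ⊃ a)) ⊃ (a ∨ a)) ∧ (a ∧ a)) ∧ b)): 1 > 0.35, so result = 0.35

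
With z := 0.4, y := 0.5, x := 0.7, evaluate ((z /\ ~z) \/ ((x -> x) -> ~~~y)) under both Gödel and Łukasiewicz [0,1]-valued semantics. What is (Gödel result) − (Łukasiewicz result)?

-0.50

Gödel evaluation:
  ~z: Gödel ¬ of 0.4 = 0 (operand ≠ 0)
  (z /\ ~z) = min(0.4, 0) = 0
  (x -> x): 0.7 ≤ 0.7, so result = 1
  ~y: Gödel ¬ of 0.5 = 0 (operand ≠ 0)
  ~~y: Gödel ¬ of 0 = 1 (operand is 0)
  ~~~y: Gödel ¬ of 1 = 0 (operand ≠ 0)
  ((x -> x) -> ~~~y): 1 > 0, so result = 0
  ((z /\ ~z) \/ ((x -> x) -> ~~~y)) = max(0, 0) = 0
  Gödel value = 0
Łukasiewicz evaluation:
  ~z: Łukasiewicz ¬ gives 1 − 0.4 = 0.6
  (z /\ ~z) = min(0.4, 0.6) = 0.4
  (x -> x): min(1, 1 − 0.7 + 0.7) = 1
  ~y: Łukasiewicz ¬ gives 1 − 0.5 = 0.5
  ~~y: Łukasiewicz ¬ gives 1 − 0.5 = 0.5
  ~~~y: Łukasiewicz ¬ gives 1 − 0.5 = 0.5
  ((x -> x) -> ~~~y): min(1, 1 − 1 + 0.5) = 0.5
  ((z /\ ~z) \/ ((x -> x) -> ~~~y)) = max(0.4, 0.5) = 0.5
  Łukasiewicz value = 0.5
Difference: 0 − 0.5 = -0.50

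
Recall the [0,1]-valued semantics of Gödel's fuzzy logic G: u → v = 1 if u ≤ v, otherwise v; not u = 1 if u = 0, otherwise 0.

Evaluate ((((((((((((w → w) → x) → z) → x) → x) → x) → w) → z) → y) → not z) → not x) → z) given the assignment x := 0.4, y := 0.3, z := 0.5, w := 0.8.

(w → w): 0.8 ≤ 0.8, so result = 1
((w → w) → x): 1 > 0.4, so result = 0.4
(((w → w) → x) → z): 0.4 ≤ 0.5, so result = 1
((((w → w) → x) → z) → x): 1 > 0.4, so result = 0.4
(((((w → w) → x) → z) → x) → x): 0.4 ≤ 0.4, so result = 1
((((((w → w) → x) → z) → x) → x) → x): 1 > 0.4, so result = 0.4
(((((((w → w) → x) → z) → x) → x) → x) → w): 0.4 ≤ 0.8, so result = 1
((((((((w → w) → x) → z) → x) → x) → x) → w) → z): 1 > 0.5, so result = 0.5
(((((((((w → w) → x) → z) → x) → x) → x) → w) → z) → y): 0.5 > 0.3, so result = 0.3
not z: Gödel ¬ of 0.5 = 0 (operand ≠ 0)
((((((((((w → w) → x) → z) → x) → x) → x) → w) → z) → y) → not z): 0.3 > 0, so result = 0
not x: Gödel ¬ of 0.4 = 0 (operand ≠ 0)
(((((((((((w → w) → x) → z) → x) → x) → x) → w) → z) → y) → not z) → not x): 0 ≤ 0, so result = 1
((((((((((((w → w) → x) → z) → x) → x) → x) → w) → z) → y) → not z) → not x) → z): 1 > 0.5, so result = 0.5

0.50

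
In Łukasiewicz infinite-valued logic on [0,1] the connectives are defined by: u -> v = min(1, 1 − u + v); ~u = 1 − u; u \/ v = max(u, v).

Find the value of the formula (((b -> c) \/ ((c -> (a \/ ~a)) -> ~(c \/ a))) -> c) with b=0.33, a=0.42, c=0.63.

(b -> c): min(1, 1 − 0.33 + 0.63) = 1
~a: Łukasiewicz ¬ gives 1 − 0.42 = 0.58
(a \/ ~a) = max(0.42, 0.58) = 0.58
(c -> (a \/ ~a)): min(1, 1 − 0.63 + 0.58) = 0.95
(c \/ a) = max(0.63, 0.42) = 0.63
~(c \/ a): Łukasiewicz ¬ gives 1 − 0.63 = 0.37
((c -> (a \/ ~a)) -> ~(c \/ a)): min(1, 1 − 0.95 + 0.37) = 0.42
((b -> c) \/ ((c -> (a \/ ~a)) -> ~(c \/ a))) = max(1, 0.42) = 1
(((b -> c) \/ ((c -> (a \/ ~a)) -> ~(c \/ a))) -> c): min(1, 1 − 1 + 0.63) = 0.63

0.63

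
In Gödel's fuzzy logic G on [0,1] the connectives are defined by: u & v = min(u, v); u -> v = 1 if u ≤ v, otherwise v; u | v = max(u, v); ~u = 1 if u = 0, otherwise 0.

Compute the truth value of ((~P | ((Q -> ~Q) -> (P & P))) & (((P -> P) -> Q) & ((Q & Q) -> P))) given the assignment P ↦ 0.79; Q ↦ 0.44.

~P: Gödel ¬ of 0.79 = 0 (operand ≠ 0)
~Q: Gödel ¬ of 0.44 = 0 (operand ≠ 0)
(Q -> ~Q): 0.44 > 0, so result = 0
(P & P) = min(0.79, 0.79) = 0.79
((Q -> ~Q) -> (P & P)): 0 ≤ 0.79, so result = 1
(~P | ((Q -> ~Q) -> (P & P))) = max(0, 1) = 1
(P -> P): 0.79 ≤ 0.79, so result = 1
((P -> P) -> Q): 1 > 0.44, so result = 0.44
(Q & Q) = min(0.44, 0.44) = 0.44
((Q & Q) -> P): 0.44 ≤ 0.79, so result = 1
(((P -> P) -> Q) & ((Q & Q) -> P)) = min(0.44, 1) = 0.44
((~P | ((Q -> ~Q) -> (P & P))) & (((P -> P) -> Q) & ((Q & Q) -> P))) = min(1, 0.44) = 0.44

0.44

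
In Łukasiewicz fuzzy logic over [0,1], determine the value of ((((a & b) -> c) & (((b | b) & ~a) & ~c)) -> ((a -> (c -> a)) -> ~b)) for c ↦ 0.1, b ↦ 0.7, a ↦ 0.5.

0.80

(a & b) = min(0.5, 0.7) = 0.5
((a & b) -> c): min(1, 1 − 0.5 + 0.1) = 0.6
(b | b) = max(0.7, 0.7) = 0.7
~a: Łukasiewicz ¬ gives 1 − 0.5 = 0.5
((b | b) & ~a) = min(0.7, 0.5) = 0.5
~c: Łukasiewicz ¬ gives 1 − 0.1 = 0.9
(((b | b) & ~a) & ~c) = min(0.5, 0.9) = 0.5
(((a & b) -> c) & (((b | b) & ~a) & ~c)) = min(0.6, 0.5) = 0.5
(c -> a): min(1, 1 − 0.1 + 0.5) = 1
(a -> (c -> a)): min(1, 1 − 0.5 + 1) = 1
~b: Łukasiewicz ¬ gives 1 − 0.7 = 0.3
((a -> (c -> a)) -> ~b): min(1, 1 − 1 + 0.3) = 0.3
((((a & b) -> c) & (((b | b) & ~a) & ~c)) -> ((a -> (c -> a)) -> ~b)): min(1, 1 − 0.5 + 0.3) = 0.8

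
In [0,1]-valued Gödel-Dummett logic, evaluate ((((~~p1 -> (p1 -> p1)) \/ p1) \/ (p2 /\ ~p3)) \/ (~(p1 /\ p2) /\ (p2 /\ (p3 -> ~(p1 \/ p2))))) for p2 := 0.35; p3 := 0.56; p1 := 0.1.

1.00

~p1: Gödel ¬ of 0.1 = 0 (operand ≠ 0)
~~p1: Gödel ¬ of 0 = 1 (operand is 0)
(p1 -> p1): 0.1 ≤ 0.1, so result = 1
(~~p1 -> (p1 -> p1)): 1 ≤ 1, so result = 1
((~~p1 -> (p1 -> p1)) \/ p1) = max(1, 0.1) = 1
~p3: Gödel ¬ of 0.56 = 0 (operand ≠ 0)
(p2 /\ ~p3) = min(0.35, 0) = 0
(((~~p1 -> (p1 -> p1)) \/ p1) \/ (p2 /\ ~p3)) = max(1, 0) = 1
(p1 /\ p2) = min(0.1, 0.35) = 0.1
~(p1 /\ p2): Gödel ¬ of 0.1 = 0 (operand ≠ 0)
(p1 \/ p2) = max(0.1, 0.35) = 0.35
~(p1 \/ p2): Gödel ¬ of 0.35 = 0 (operand ≠ 0)
(p3 -> ~(p1 \/ p2)): 0.56 > 0, so result = 0
(p2 /\ (p3 -> ~(p1 \/ p2))) = min(0.35, 0) = 0
(~(p1 /\ p2) /\ (p2 /\ (p3 -> ~(p1 \/ p2)))) = min(0, 0) = 0
((((~~p1 -> (p1 -> p1)) \/ p1) \/ (p2 /\ ~p3)) \/ (~(p1 /\ p2) /\ (p2 /\ (p3 -> ~(p1 \/ p2))))) = max(1, 0) = 1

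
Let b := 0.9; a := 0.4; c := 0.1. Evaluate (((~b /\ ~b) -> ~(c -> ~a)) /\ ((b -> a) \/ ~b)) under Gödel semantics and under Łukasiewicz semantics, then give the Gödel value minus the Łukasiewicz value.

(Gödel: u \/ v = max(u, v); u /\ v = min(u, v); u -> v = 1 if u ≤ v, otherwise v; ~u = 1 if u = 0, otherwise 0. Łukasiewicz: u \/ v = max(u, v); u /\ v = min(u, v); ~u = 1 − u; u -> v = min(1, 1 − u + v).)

-0.10

Gödel evaluation:
  ~b: Gödel ¬ of 0.9 = 0 (operand ≠ 0)
  ~b: Gödel ¬ of 0.9 = 0 (operand ≠ 0)
  (~b /\ ~b) = min(0, 0) = 0
  ~a: Gödel ¬ of 0.4 = 0 (operand ≠ 0)
  (c -> ~a): 0.1 > 0, so result = 0
  ~(c -> ~a): Gödel ¬ of 0 = 1 (operand is 0)
  ((~b /\ ~b) -> ~(c -> ~a)): 0 ≤ 1, so result = 1
  (b -> a): 0.9 > 0.4, so result = 0.4
  ~b: Gödel ¬ of 0.9 = 0 (operand ≠ 0)
  ((b -> a) \/ ~b) = max(0.4, 0) = 0.4
  (((~b /\ ~b) -> ~(c -> ~a)) /\ ((b -> a) \/ ~b)) = min(1, 0.4) = 0.4
  Gödel value = 0.4
Łukasiewicz evaluation:
  ~b: Łukasiewicz ¬ gives 1 − 0.9 = 0.1
  ~b: Łukasiewicz ¬ gives 1 − 0.9 = 0.1
  (~b /\ ~b) = min(0.1, 0.1) = 0.1
  ~a: Łukasiewicz ¬ gives 1 − 0.4 = 0.6
  (c -> ~a): min(1, 1 − 0.1 + 0.6) = 1
  ~(c -> ~a): Łukasiewicz ¬ gives 1 − 1 = 0
  ((~b /\ ~b) -> ~(c -> ~a)): min(1, 1 − 0.1 + 0) = 0.9
  (b -> a): min(1, 1 − 0.9 + 0.4) = 0.5
  ~b: Łukasiewicz ¬ gives 1 − 0.9 = 0.1
  ((b -> a) \/ ~b) = max(0.5, 0.1) = 0.5
  (((~b /\ ~b) -> ~(c -> ~a)) /\ ((b -> a) \/ ~b)) = min(0.9, 0.5) = 0.5
  Łukasiewicz value = 0.5
Difference: 0.4 − 0.5 = -0.10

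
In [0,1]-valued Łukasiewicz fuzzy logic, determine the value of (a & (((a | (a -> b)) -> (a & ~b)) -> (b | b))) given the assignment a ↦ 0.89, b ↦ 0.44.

0.77

(a -> b): min(1, 1 − 0.89 + 0.44) = 0.55
(a | (a -> b)) = max(0.89, 0.55) = 0.89
~b: Łukasiewicz ¬ gives 1 − 0.44 = 0.56
(a & ~b) = min(0.89, 0.56) = 0.56
((a | (a -> b)) -> (a & ~b)): min(1, 1 − 0.89 + 0.56) = 0.67
(b | b) = max(0.44, 0.44) = 0.44
(((a | (a -> b)) -> (a & ~b)) -> (b | b)): min(1, 1 − 0.67 + 0.44) = 0.77
(a & (((a | (a -> b)) -> (a & ~b)) -> (b | b))) = min(0.89, 0.77) = 0.77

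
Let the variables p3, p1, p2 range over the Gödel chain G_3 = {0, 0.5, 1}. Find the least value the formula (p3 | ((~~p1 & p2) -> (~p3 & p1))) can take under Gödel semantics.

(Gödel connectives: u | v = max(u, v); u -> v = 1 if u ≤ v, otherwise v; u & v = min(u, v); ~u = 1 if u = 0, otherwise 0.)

0.50

The minimum is attained at p3 = 0, p1 = 0.5, p2 = 1:
  ~p1: Gödel ¬ of 0.5 = 0 (operand ≠ 0)
  ~~p1: Gödel ¬ of 0 = 1 (operand is 0)
  (~~p1 & p2) = min(1, 1) = 1
  ~p3: Gödel ¬ of 0 = 1 (operand is 0)
  (~p3 & p1) = min(1, 0.5) = 0.5
  ((~~p1 & p2) -> (~p3 & p1)): 1 > 0.5, so result = 0.5
  (p3 | ((~~p1 & p2) -> (~p3 & p1))) = max(0, 0.5) = 0.5
Checking all 27 assignments confirms none give a value below 0.50.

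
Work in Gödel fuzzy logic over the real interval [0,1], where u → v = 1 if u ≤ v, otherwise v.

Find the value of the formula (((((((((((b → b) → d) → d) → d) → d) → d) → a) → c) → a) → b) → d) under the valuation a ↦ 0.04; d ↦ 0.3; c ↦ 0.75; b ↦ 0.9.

(b → b): 0.9 ≤ 0.9, so result = 1
((b → b) → d): 1 > 0.3, so result = 0.3
(((b → b) → d) → d): 0.3 ≤ 0.3, so result = 1
((((b → b) → d) → d) → d): 1 > 0.3, so result = 0.3
(((((b → b) → d) → d) → d) → d): 0.3 ≤ 0.3, so result = 1
((((((b → b) → d) → d) → d) → d) → d): 1 > 0.3, so result = 0.3
(((((((b → b) → d) → d) → d) → d) → d) → a): 0.3 > 0.04, so result = 0.04
((((((((b → b) → d) → d) → d) → d) → d) → a) → c): 0.04 ≤ 0.75, so result = 1
(((((((((b → b) → d) → d) → d) → d) → d) → a) → c) → a): 1 > 0.04, so result = 0.04
((((((((((b → b) → d) → d) → d) → d) → d) → a) → c) → a) → b): 0.04 ≤ 0.9, so result = 1
(((((((((((b → b) → d) → d) → d) → d) → d) → a) → c) → a) → b) → d): 1 > 0.3, so result = 0.3

0.30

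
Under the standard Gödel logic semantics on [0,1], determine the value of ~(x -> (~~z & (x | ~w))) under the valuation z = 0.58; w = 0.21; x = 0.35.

0.00

~z: Gödel ¬ of 0.58 = 0 (operand ≠ 0)
~~z: Gödel ¬ of 0 = 1 (operand is 0)
~w: Gödel ¬ of 0.21 = 0 (operand ≠ 0)
(x | ~w) = max(0.35, 0) = 0.35
(~~z & (x | ~w)) = min(1, 0.35) = 0.35
(x -> (~~z & (x | ~w))): 0.35 ≤ 0.35, so result = 1
~(x -> (~~z & (x | ~w))): Gödel ¬ of 1 = 0 (operand ≠ 0)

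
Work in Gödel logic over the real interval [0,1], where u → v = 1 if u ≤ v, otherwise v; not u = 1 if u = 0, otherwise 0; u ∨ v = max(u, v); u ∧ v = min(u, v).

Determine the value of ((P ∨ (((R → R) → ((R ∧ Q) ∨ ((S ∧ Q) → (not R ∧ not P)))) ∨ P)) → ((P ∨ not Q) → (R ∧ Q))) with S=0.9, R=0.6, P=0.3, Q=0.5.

1.00

(R → R): 0.6 ≤ 0.6, so result = 1
(R ∧ Q) = min(0.6, 0.5) = 0.5
(S ∧ Q) = min(0.9, 0.5) = 0.5
not R: Gödel ¬ of 0.6 = 0 (operand ≠ 0)
not P: Gödel ¬ of 0.3 = 0 (operand ≠ 0)
(not R ∧ not P) = min(0, 0) = 0
((S ∧ Q) → (not R ∧ not P)): 0.5 > 0, so result = 0
((R ∧ Q) ∨ ((S ∧ Q) → (not R ∧ not P))) = max(0.5, 0) = 0.5
((R → R) → ((R ∧ Q) ∨ ((S ∧ Q) → (not R ∧ not P)))): 1 > 0.5, so result = 0.5
(((R → R) → ((R ∧ Q) ∨ ((S ∧ Q) → (not R ∧ not P)))) ∨ P) = max(0.5, 0.3) = 0.5
(P ∨ (((R → R) → ((R ∧ Q) ∨ ((S ∧ Q) → (not R ∧ not P)))) ∨ P)) = max(0.3, 0.5) = 0.5
not Q: Gödel ¬ of 0.5 = 0 (operand ≠ 0)
(P ∨ not Q) = max(0.3, 0) = 0.3
(R ∧ Q) = min(0.6, 0.5) = 0.5
((P ∨ not Q) → (R ∧ Q)): 0.3 ≤ 0.5, so result = 1
((P ∨ (((R → R) → ((R ∧ Q) ∨ ((S ∧ Q) → (not R ∧ not P)))) ∨ P)) → ((P ∨ not Q) → (R ∧ Q))): 0.5 ≤ 1, so result = 1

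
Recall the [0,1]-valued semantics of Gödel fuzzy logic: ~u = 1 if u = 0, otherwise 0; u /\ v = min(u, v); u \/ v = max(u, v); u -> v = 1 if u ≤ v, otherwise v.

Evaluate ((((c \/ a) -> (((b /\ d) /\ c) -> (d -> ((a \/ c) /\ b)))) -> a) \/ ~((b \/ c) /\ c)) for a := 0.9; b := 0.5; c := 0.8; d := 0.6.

(c \/ a) = max(0.8, 0.9) = 0.9
(b /\ d) = min(0.5, 0.6) = 0.5
((b /\ d) /\ c) = min(0.5, 0.8) = 0.5
(a \/ c) = max(0.9, 0.8) = 0.9
((a \/ c) /\ b) = min(0.9, 0.5) = 0.5
(d -> ((a \/ c) /\ b)): 0.6 > 0.5, so result = 0.5
(((b /\ d) /\ c) -> (d -> ((a \/ c) /\ b))): 0.5 ≤ 0.5, so result = 1
((c \/ a) -> (((b /\ d) /\ c) -> (d -> ((a \/ c) /\ b)))): 0.9 ≤ 1, so result = 1
(((c \/ a) -> (((b /\ d) /\ c) -> (d -> ((a \/ c) /\ b)))) -> a): 1 > 0.9, so result = 0.9
(b \/ c) = max(0.5, 0.8) = 0.8
((b \/ c) /\ c) = min(0.8, 0.8) = 0.8
~((b \/ c) /\ c): Gödel ¬ of 0.8 = 0 (operand ≠ 0)
((((c \/ a) -> (((b /\ d) /\ c) -> (d -> ((a \/ c) /\ b)))) -> a) \/ ~((b \/ c) /\ c)) = max(0.9, 0) = 0.9

0.90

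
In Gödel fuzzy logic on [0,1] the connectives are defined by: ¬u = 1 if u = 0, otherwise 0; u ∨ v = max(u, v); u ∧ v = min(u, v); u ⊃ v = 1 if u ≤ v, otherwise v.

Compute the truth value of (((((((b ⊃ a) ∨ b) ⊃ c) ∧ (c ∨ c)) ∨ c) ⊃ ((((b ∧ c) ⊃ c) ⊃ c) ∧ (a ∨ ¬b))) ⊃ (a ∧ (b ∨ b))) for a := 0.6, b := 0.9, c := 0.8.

1.00

(b ⊃ a): 0.9 > 0.6, so result = 0.6
((b ⊃ a) ∨ b) = max(0.6, 0.9) = 0.9
(((b ⊃ a) ∨ b) ⊃ c): 0.9 > 0.8, so result = 0.8
(c ∨ c) = max(0.8, 0.8) = 0.8
((((b ⊃ a) ∨ b) ⊃ c) ∧ (c ∨ c)) = min(0.8, 0.8) = 0.8
(((((b ⊃ a) ∨ b) ⊃ c) ∧ (c ∨ c)) ∨ c) = max(0.8, 0.8) = 0.8
(b ∧ c) = min(0.9, 0.8) = 0.8
((b ∧ c) ⊃ c): 0.8 ≤ 0.8, so result = 1
(((b ∧ c) ⊃ c) ⊃ c): 1 > 0.8, so result = 0.8
¬b: Gödel ¬ of 0.9 = 0 (operand ≠ 0)
(a ∨ ¬b) = max(0.6, 0) = 0.6
((((b ∧ c) ⊃ c) ⊃ c) ∧ (a ∨ ¬b)) = min(0.8, 0.6) = 0.6
((((((b ⊃ a) ∨ b) ⊃ c) ∧ (c ∨ c)) ∨ c) ⊃ ((((b ∧ c) ⊃ c) ⊃ c) ∧ (a ∨ ¬b))): 0.8 > 0.6, so result = 0.6
(b ∨ b) = max(0.9, 0.9) = 0.9
(a ∧ (b ∨ b)) = min(0.6, 0.9) = 0.6
(((((((b ⊃ a) ∨ b) ⊃ c) ∧ (c ∨ c)) ∨ c) ⊃ ((((b ∧ c) ⊃ c) ⊃ c) ∧ (a ∨ ¬b))) ⊃ (a ∧ (b ∨ b))): 0.6 ≤ 0.6, so result = 1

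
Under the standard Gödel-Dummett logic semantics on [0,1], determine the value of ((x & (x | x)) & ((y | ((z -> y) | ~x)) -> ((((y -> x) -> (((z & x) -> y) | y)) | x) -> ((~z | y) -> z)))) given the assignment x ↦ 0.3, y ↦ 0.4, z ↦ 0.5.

(x | x) = max(0.3, 0.3) = 0.3
(x & (x | x)) = min(0.3, 0.3) = 0.3
(z -> y): 0.5 > 0.4, so result = 0.4
~x: Gödel ¬ of 0.3 = 0 (operand ≠ 0)
((z -> y) | ~x) = max(0.4, 0) = 0.4
(y | ((z -> y) | ~x)) = max(0.4, 0.4) = 0.4
(y -> x): 0.4 > 0.3, so result = 0.3
(z & x) = min(0.5, 0.3) = 0.3
((z & x) -> y): 0.3 ≤ 0.4, so result = 1
(((z & x) -> y) | y) = max(1, 0.4) = 1
((y -> x) -> (((z & x) -> y) | y)): 0.3 ≤ 1, so result = 1
(((y -> x) -> (((z & x) -> y) | y)) | x) = max(1, 0.3) = 1
~z: Gödel ¬ of 0.5 = 0 (operand ≠ 0)
(~z | y) = max(0, 0.4) = 0.4
((~z | y) -> z): 0.4 ≤ 0.5, so result = 1
((((y -> x) -> (((z & x) -> y) | y)) | x) -> ((~z | y) -> z)): 1 ≤ 1, so result = 1
((y | ((z -> y) | ~x)) -> ((((y -> x) -> (((z & x) -> y) | y)) | x) -> ((~z | y) -> z))): 0.4 ≤ 1, so result = 1
((x & (x | x)) & ((y | ((z -> y) | ~x)) -> ((((y -> x) -> (((z & x) -> y) | y)) | x) -> ((~z | y) -> z)))) = min(0.3, 1) = 0.3

0.30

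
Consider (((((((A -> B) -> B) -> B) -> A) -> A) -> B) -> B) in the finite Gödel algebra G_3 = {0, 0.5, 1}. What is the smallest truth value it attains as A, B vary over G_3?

Every assignment gives 1. For instance at A = 0, B = 0:
  (A -> B): 0 ≤ 0, so result = 1
  ((A -> B) -> B): 1 > 0, so result = 0
  (((A -> B) -> B) -> B): 0 ≤ 0, so result = 1
  ((((A -> B) -> B) -> B) -> A): 1 > 0, so result = 0
  (((((A -> B) -> B) -> B) -> A) -> A): 0 ≤ 0, so result = 1
  ((((((A -> B) -> B) -> B) -> A) -> A) -> B): 1 > 0, so result = 0
  (((((((A -> B) -> B) -> B) -> A) -> A) -> B) -> B): 0 ≤ 0, so result = 1
All 9 assignments give value 1 — the formula is a G_3-tautology.

1.00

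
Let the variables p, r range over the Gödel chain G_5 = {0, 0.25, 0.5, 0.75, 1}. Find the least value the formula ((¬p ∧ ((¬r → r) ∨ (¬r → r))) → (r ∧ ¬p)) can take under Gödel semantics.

0.25

The minimum is attained at p = 0, r = 0.25:
  ¬p: Gödel ¬ of 0 = 1 (operand is 0)
  ¬r: Gödel ¬ of 0.25 = 0 (operand ≠ 0)
  (¬r → r): 0 ≤ 0.25, so result = 1
  ¬r: Gödel ¬ of 0.25 = 0 (operand ≠ 0)
  (¬r → r): 0 ≤ 0.25, so result = 1
  ((¬r → r) ∨ (¬r → r)) = max(1, 1) = 1
  (¬p ∧ ((¬r → r) ∨ (¬r → r))) = min(1, 1) = 1
  ¬p: Gödel ¬ of 0 = 1 (operand is 0)
  (r ∧ ¬p) = min(0.25, 1) = 0.25
  ((¬p ∧ ((¬r → r) ∨ (¬r → r))) → (r ∧ ¬p)): 1 > 0.25, so result = 0.25
Checking all 25 assignments confirms none give a value below 0.25.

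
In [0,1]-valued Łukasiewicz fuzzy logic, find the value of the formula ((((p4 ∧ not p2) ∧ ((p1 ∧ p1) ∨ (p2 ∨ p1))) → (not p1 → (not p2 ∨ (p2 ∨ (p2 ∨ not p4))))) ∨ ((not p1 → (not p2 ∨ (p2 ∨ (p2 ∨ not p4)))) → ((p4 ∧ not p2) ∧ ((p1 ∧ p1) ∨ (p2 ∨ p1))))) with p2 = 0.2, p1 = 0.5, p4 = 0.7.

1.00

not p2: Łukasiewicz ¬ gives 1 − 0.2 = 0.8
(p4 ∧ not p2) = min(0.7, 0.8) = 0.7
(p1 ∧ p1) = min(0.5, 0.5) = 0.5
(p2 ∨ p1) = max(0.2, 0.5) = 0.5
((p1 ∧ p1) ∨ (p2 ∨ p1)) = max(0.5, 0.5) = 0.5
((p4 ∧ not p2) ∧ ((p1 ∧ p1) ∨ (p2 ∨ p1))) = min(0.7, 0.5) = 0.5
not p1: Łukasiewicz ¬ gives 1 − 0.5 = 0.5
not p2: Łukasiewicz ¬ gives 1 − 0.2 = 0.8
not p4: Łukasiewicz ¬ gives 1 − 0.7 = 0.3
(p2 ∨ not p4) = max(0.2, 0.3) = 0.3
(p2 ∨ (p2 ∨ not p4)) = max(0.2, 0.3) = 0.3
(not p2 ∨ (p2 ∨ (p2 ∨ not p4))) = max(0.8, 0.3) = 0.8
(not p1 → (not p2 ∨ (p2 ∨ (p2 ∨ not p4)))): min(1, 1 − 0.5 + 0.8) = 1
(((p4 ∧ not p2) ∧ ((p1 ∧ p1) ∨ (p2 ∨ p1))) → (not p1 → (not p2 ∨ (p2 ∨ (p2 ∨ not p4))))): min(1, 1 − 0.5 + 1) = 1
not p1: Łukasiewicz ¬ gives 1 − 0.5 = 0.5
not p2: Łukasiewicz ¬ gives 1 − 0.2 = 0.8
not p4: Łukasiewicz ¬ gives 1 − 0.7 = 0.3
(p2 ∨ not p4) = max(0.2, 0.3) = 0.3
(p2 ∨ (p2 ∨ not p4)) = max(0.2, 0.3) = 0.3
(not p2 ∨ (p2 ∨ (p2 ∨ not p4))) = max(0.8, 0.3) = 0.8
(not p1 → (not p2 ∨ (p2 ∨ (p2 ∨ not p4)))): min(1, 1 − 0.5 + 0.8) = 1
not p2: Łukasiewicz ¬ gives 1 − 0.2 = 0.8
(p4 ∧ not p2) = min(0.7, 0.8) = 0.7
(p1 ∧ p1) = min(0.5, 0.5) = 0.5
(p2 ∨ p1) = max(0.2, 0.5) = 0.5
((p1 ∧ p1) ∨ (p2 ∨ p1)) = max(0.5, 0.5) = 0.5
((p4 ∧ not p2) ∧ ((p1 ∧ p1) ∨ (p2 ∨ p1))) = min(0.7, 0.5) = 0.5
((not p1 → (not p2 ∨ (p2 ∨ (p2 ∨ not p4)))) → ((p4 ∧ not p2) ∧ ((p1 ∧ p1) ∨ (p2 ∨ p1)))): min(1, 1 − 1 + 0.5) = 0.5
((((p4 ∧ not p2) ∧ ((p1 ∧ p1) ∨ (p2 ∨ p1))) → (not p1 → (not p2 ∨ (p2 ∨ (p2 ∨ not p4))))) ∨ ((not p1 → (not p2 ∨ (p2 ∨ (p2 ∨ not p4)))) → ((p4 ∧ not p2) ∧ ((p1 ∧ p1) ∨ (p2 ∨ p1))))) = max(1, 0.5) = 1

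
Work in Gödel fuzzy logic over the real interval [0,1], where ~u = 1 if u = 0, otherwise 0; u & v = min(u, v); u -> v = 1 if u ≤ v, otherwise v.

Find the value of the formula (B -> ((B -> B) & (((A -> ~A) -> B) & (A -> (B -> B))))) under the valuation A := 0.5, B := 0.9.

1.00

(B -> B): 0.9 ≤ 0.9, so result = 1
~A: Gödel ¬ of 0.5 = 0 (operand ≠ 0)
(A -> ~A): 0.5 > 0, so result = 0
((A -> ~A) -> B): 0 ≤ 0.9, so result = 1
(B -> B): 0.9 ≤ 0.9, so result = 1
(A -> (B -> B)): 0.5 ≤ 1, so result = 1
(((A -> ~A) -> B) & (A -> (B -> B))) = min(1, 1) = 1
((B -> B) & (((A -> ~A) -> B) & (A -> (B -> B)))) = min(1, 1) = 1
(B -> ((B -> B) & (((A -> ~A) -> B) & (A -> (B -> B))))): 0.9 ≤ 1, so result = 1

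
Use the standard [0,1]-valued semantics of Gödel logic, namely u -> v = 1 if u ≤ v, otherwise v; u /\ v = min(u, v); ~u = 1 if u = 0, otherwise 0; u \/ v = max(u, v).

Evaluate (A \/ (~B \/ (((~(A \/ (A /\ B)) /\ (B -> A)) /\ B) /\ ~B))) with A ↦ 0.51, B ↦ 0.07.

~B: Gödel ¬ of 0.07 = 0 (operand ≠ 0)
(A /\ B) = min(0.51, 0.07) = 0.07
(A \/ (A /\ B)) = max(0.51, 0.07) = 0.51
~(A \/ (A /\ B)): Gödel ¬ of 0.51 = 0 (operand ≠ 0)
(B -> A): 0.07 ≤ 0.51, so result = 1
(~(A \/ (A /\ B)) /\ (B -> A)) = min(0, 1) = 0
((~(A \/ (A /\ B)) /\ (B -> A)) /\ B) = min(0, 0.07) = 0
~B: Gödel ¬ of 0.07 = 0 (operand ≠ 0)
(((~(A \/ (A /\ B)) /\ (B -> A)) /\ B) /\ ~B) = min(0, 0) = 0
(~B \/ (((~(A \/ (A /\ B)) /\ (B -> A)) /\ B) /\ ~B)) = max(0, 0) = 0
(A \/ (~B \/ (((~(A \/ (A /\ B)) /\ (B -> A)) /\ B) /\ ~B))) = max(0.51, 0) = 0.51

0.51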